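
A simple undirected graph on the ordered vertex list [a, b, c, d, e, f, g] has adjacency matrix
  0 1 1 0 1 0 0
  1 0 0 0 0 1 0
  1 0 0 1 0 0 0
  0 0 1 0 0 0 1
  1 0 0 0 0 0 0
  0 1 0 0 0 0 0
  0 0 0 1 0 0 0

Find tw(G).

A width-1 tree decomposition is:
Bags: B1 = {c, d}  B2 = {a, c}  B3 = {d, g}  B4 = {a, b}  B5 = {a, e}  B6 = {b, f}
Tree: B1–B2, B1–B3, B2–B4, B4–B5, B4–B6
Every bag has size at most 2, so the width is 2 − 1 = 1 and tw(G) ≤ 1. Since G has at least one edge (e.g. d–c), it is not an edgeless graph, so tw(G) ≥ 1. Hence tw(G) = 1 exactly.

1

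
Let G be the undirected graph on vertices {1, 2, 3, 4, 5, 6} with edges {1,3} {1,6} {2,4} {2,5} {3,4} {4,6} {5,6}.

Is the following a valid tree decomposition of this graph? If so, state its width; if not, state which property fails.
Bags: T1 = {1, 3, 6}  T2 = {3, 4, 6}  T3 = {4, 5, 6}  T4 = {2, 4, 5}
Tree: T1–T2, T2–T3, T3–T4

Yes; width 2.

Checking the three conditions: (i) the bags cover all of {1, 2, 3, 4, 5, 6}; (ii) for each edge, some bag contains both endpoints; (iii) the bags containing any fixed vertex form a subtree. All hold, so the decomposition is valid with width 3 − 1 = 2.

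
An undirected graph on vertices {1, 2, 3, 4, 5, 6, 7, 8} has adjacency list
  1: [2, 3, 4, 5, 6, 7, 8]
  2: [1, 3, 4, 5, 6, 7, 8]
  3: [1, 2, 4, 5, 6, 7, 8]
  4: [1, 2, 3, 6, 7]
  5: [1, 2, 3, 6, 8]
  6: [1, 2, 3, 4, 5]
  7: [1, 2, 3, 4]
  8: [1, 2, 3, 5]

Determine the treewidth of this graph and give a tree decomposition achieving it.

The largest bag has 5 vertices, giving width 4; this decomposition certifies tw(G) ≤ 4. On the other hand G contains the 5-clique {1, 2, 3, 5, 8}. A clique must lie in a single bag of any decomposition, so no decomposition can have width below 4. The upper and lower bounds meet at 4, so that is the treewidth.

Treewidth 4.
One such decomposition:
Bags: B1 = {1, 2, 3, 4, 6}  B2 = {1, 2, 3, 4, 7}  B3 = {1, 2, 3, 5, 6}  B4 = {1, 2, 3, 5, 8}
Tree: B1–B2, B1–B3, B3–B4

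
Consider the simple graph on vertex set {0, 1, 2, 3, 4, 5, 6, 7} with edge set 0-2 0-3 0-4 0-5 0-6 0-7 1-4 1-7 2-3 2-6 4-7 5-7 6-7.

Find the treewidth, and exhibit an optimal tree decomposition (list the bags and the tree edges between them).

The largest bag has 3 vertices, giving width 2; this decomposition certifies tw(G) ≤ 2. For the lower bound, the 3 vertices {0, 2, 3} are pairwise adjacent, and any tree decomposition puts a clique entirely inside one bag — forcing width ≥ 2. Therefore the treewidth is 2.

Treewidth 2.
Bags: B1 = {0, 4, 7}  B2 = {0, 5, 7}  B3 = {0, 6, 7}  B4 = {0, 2, 6}  B5 = {1, 4, 7}  B6 = {0, 2, 3}
Tree: B1–B2, B1–B3, B3–B4, B1–B5, B4–B6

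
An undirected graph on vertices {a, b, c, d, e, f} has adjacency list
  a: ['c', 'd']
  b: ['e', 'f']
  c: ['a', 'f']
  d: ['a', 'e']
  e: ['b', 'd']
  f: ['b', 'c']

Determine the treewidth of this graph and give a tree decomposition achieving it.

Each bag holds 3 vertices, so the decomposition has width 2, which upper-bounds the treewidth. The edges b–e–d–a–c–f–b form a cycle, so G is not a tree and its treewidth is at least 2. Therefore the treewidth is 2.

Treewidth 2.
One optimal decomposition is:
Bags: B1 = {b, d, e}  B2 = {a, b, d}  B3 = {a, b, c}  B4 = {b, c, f}
Tree: B1–B2, B2–B3, B3–B4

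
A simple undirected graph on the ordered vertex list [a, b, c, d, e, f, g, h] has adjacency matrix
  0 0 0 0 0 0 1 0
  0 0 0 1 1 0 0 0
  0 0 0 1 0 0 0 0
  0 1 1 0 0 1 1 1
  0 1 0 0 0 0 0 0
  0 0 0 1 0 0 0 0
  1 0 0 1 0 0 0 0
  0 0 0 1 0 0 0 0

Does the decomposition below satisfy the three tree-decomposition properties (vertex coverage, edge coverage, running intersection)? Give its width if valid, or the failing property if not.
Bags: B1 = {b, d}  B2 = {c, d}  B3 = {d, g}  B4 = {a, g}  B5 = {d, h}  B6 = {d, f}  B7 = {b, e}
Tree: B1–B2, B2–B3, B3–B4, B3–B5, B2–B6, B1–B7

Yes; width 1.

Every vertex of G appears in some bag (union = {a, b, c, d, e, f, g, h}); every edge is covered by a bag; and for each vertex v the set of bags containing v is connected in the bag tree. The decomposition is therefore valid. The largest bag has 2 vertices, so the width is 1.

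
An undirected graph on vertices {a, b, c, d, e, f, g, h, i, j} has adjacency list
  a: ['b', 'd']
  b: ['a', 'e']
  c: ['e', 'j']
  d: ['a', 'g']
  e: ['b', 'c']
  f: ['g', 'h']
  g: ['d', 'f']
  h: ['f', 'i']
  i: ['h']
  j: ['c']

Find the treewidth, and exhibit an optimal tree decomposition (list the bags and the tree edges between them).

The largest bag has 2 vertices, giving width 1; this decomposition certifies tw(G) ≤ 1. Any graph with an edge has treewidth ≥ 1, and G has the edge j–c. Therefore the treewidth is 1.

Treewidth 1.
One optimal decomposition is:
Bags: B1 = {c, j}  B2 = {c, e}  B3 = {b, e}  B4 = {a, b}  B5 = {a, d}  B6 = {d, g}  B7 = {f, g}  B8 = {f, h}  B9 = {h, i}
Tree: B1–B2, B2–B3, B3–B4, B4–B5, B5–B6, B6–B7, B7–B8, B8–B9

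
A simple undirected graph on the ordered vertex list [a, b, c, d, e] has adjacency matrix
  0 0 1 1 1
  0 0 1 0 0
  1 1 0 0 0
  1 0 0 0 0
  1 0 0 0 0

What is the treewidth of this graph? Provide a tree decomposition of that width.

Every bag has size at most 2, so the width is 2 − 1 = 1 and tw(G) ≤ 1. Any graph with an edge has treewidth ≥ 1, and G has the edge e–a. Hence tw(G) = 1 exactly.

Treewidth 1.
Bags: B1 = {a, e}  B2 = {a, c}  B3 = {a, d}  B4 = {b, c}
Tree: B1–B2, B2–B3, B2–B4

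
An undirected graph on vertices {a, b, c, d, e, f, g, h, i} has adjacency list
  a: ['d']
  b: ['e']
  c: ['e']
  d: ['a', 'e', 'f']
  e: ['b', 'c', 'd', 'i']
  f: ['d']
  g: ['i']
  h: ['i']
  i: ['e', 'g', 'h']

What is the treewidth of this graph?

1

A width-1 tree decomposition is:
Bags: B1 = {c, e}  B2 = {e, i}  B3 = {d, e}  B4 = {a, d}  B5 = {d, f}  B6 = {g, i}  B7 = {h, i}  B8 = {b, e}
Tree: B1–B2, B1–B3, B3–B4, B3–B5, B2–B6, B2–B7, B3–B8
The largest bag has 2 vertices, giving width 1; this decomposition certifies tw(G) ≤ 1. Since G has at least one edge (e.g. c–e), it is not an edgeless graph, so tw(G) ≥ 1. Hence tw(G) = 1 exactly.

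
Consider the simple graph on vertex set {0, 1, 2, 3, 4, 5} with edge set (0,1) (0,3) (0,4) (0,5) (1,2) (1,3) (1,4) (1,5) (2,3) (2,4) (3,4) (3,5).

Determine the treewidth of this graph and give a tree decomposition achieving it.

Every bag has size at most 4, so the width is 4 − 1 = 3 and tw(G) ≤ 3. For the lower bound, the 4 vertices {0, 1, 3, 4} are pairwise adjacent, and any tree decomposition puts a clique entirely inside one bag — forcing width ≥ 3. Hence tw(G) = 3 exactly.

Treewidth 3.
One such decomposition:
Bags: B1 = {0, 1, 3, 4}  B2 = {0, 1, 3, 5}  B3 = {1, 2, 3, 4}
Tree: B1–B2, B1–B3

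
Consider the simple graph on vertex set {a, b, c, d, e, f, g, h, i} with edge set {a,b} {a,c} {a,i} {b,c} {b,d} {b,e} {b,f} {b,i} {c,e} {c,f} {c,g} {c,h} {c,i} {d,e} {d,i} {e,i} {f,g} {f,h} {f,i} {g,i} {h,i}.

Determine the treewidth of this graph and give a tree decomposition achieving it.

Treewidth 3.
One such decomposition:
Bags: B1 = {b, c, e, i}  B2 = {b, c, f, i}  B3 = {c, f, h, i}  B4 = {b, d, e, i}  B5 = {c, f, g, i}  B6 = {a, b, c, i}
Tree: B1–B2, B2–B3, B1–B4, B2–B5, B2–B6

Every bag has size at most 4, so the width is 4 − 1 = 3 and tw(G) ≤ 3. Conversely, {b, d, e, i} is a clique of size 4, and the vertices of any clique must share a bag in every tree decomposition; so some bag has ≥ 4 vertices and tw(G) ≥ 3. Hence tw(G) = 3 exactly.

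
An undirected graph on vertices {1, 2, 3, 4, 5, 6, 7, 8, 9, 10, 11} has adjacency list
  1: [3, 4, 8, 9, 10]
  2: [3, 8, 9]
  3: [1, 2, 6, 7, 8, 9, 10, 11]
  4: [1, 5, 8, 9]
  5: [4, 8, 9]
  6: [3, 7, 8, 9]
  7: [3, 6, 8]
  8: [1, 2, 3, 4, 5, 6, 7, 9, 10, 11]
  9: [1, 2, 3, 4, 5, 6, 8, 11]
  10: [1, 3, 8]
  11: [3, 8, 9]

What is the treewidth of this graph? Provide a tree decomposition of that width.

The largest bag has 4 vertices, giving width 3; this decomposition certifies tw(G) ≤ 3. Conversely, {1, 3, 8, 9} is a clique of size 4, and the vertices of any clique must share a bag in every tree decomposition; so some bag has ≥ 4 vertices and tw(G) ≥ 3. Therefore the treewidth is 3.

Treewidth 3.
One optimal decomposition is:
Bags: B1 = {1, 4, 8, 9}  B2 = {1, 3, 8, 9}  B3 = {1, 3, 8, 10}  B4 = {4, 5, 8, 9}  B5 = {3, 6, 8, 9}  B6 = {3, 6, 7, 8}  B7 = {2, 3, 8, 9}  B8 = {3, 8, 9, 11}
Tree: B1–B2, B2–B3, B1–B4, B2–B5, B5–B6, B5–B7, B2–B8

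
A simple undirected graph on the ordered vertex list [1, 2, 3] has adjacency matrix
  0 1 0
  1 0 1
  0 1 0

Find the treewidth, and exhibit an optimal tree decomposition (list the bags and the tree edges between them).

Treewidth 1.
Bags: B1 = {2, 3}  B2 = {1, 2}
Tree: B1–B2

The largest bag has 2 vertices, giving width 1; this decomposition certifies tw(G) ≤ 1. Any graph with an edge has treewidth ≥ 1, and G has the edge 3–2. Therefore the treewidth is 1.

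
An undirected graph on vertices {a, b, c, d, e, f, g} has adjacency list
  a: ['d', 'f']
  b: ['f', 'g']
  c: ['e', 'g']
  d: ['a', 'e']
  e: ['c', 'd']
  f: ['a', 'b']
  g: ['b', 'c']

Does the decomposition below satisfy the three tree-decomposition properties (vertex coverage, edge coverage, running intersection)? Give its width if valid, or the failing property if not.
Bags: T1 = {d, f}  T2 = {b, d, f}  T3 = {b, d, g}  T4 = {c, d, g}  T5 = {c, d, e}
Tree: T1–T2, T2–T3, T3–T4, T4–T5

No — vertex a appears in no bag.

A tree decomposition must satisfy three properties: every vertex lies in some bag; for every edge, both endpoints lie together in some bag; and for every vertex, the bags containing it form a connected subtree. Here vertex a appears in no bag, so the decomposition is invalid.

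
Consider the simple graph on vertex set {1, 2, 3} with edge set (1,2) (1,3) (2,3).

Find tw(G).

A width-2 tree decomposition is:
Bags: B1 = {1, 2, 3}
Tree: (single bag)
A single bag containing all 3 vertices is trivially a valid decomposition of width 2. For the lower bound, the 3 vertices {1, 2, 3} are pairwise adjacent, and any tree decomposition puts a clique entirely inside one bag — forcing width ≥ 2. Therefore the treewidth is 2.

2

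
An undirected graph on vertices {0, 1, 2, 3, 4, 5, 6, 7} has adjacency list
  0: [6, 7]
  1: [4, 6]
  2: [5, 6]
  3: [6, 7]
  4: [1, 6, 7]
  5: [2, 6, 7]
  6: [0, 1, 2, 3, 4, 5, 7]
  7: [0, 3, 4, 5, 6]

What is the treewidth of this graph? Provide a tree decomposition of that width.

Treewidth 2.
One optimal decomposition is:
Bags: B1 = {4, 6, 7}  B2 = {0, 6, 7}  B3 = {3, 6, 7}  B4 = {5, 6, 7}  B5 = {2, 5, 6}  B6 = {1, 4, 6}
Tree: B1–B2, B2–B3, B2–B4, B4–B5, B1–B6

Each bag holds 3 vertices, so the decomposition has width 2, which upper-bounds the treewidth. On the other hand G contains the 3-clique {1, 4, 6}. A clique must lie in a single bag of any decomposition, so no decomposition can have width below 2. Hence tw(G) = 2 exactly.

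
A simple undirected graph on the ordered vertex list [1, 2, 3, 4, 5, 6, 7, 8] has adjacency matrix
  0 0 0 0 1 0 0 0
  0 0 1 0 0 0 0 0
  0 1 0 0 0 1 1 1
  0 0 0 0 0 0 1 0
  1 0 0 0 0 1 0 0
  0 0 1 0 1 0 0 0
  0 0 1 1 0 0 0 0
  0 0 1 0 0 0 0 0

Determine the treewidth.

1

A width-1 tree decomposition is:
Bags: B1 = {3, 6}  B2 = {3, 7}  B3 = {5, 6}  B4 = {2, 3}  B5 = {3, 8}  B6 = {1, 5}  B7 = {4, 7}
Tree: B1–B2, B1–B3, B1–B4, B2–B5, B3–B6, B2–B7
The largest bag has 2 vertices, giving width 1; this decomposition certifies tw(G) ≤ 1. Any graph with an edge has treewidth ≥ 1, and G has the edge 3–6. Hence tw(G) = 1 exactly.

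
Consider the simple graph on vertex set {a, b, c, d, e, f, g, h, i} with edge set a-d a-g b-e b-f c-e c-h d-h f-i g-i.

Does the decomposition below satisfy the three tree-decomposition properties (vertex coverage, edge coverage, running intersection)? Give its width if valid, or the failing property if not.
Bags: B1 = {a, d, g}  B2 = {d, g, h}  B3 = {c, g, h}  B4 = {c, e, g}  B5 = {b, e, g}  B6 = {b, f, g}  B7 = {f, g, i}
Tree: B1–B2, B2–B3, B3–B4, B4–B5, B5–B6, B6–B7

Every vertex of G appears in some bag (union = {a, b, c, d, e, f, g, h, i}); every edge is covered by a bag; and for each vertex v the set of bags containing v is connected in the bag tree. The decomposition is therefore valid. The largest bag has 3 vertices, so the width is 2.

Yes; width 2.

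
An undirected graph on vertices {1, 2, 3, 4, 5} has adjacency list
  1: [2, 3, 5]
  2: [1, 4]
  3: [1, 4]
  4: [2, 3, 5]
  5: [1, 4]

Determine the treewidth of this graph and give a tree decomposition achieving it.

Each bag holds 3 vertices, so the decomposition has width 2, which upper-bounds the treewidth. For the lower bound, G contains the cycle 5–4–2–1–5, so G is not a forest; only forests have treewidth ≤ 1, hence tw(G) ≥ 2. Combining the bounds, tw(G) = 2.

Treewidth 2.
One optimal decomposition is:
Bags: B1 = {1, 4, 5}  B2 = {1, 2, 4}  B3 = {1, 3, 4}
Tree: B1–B2, B2–B3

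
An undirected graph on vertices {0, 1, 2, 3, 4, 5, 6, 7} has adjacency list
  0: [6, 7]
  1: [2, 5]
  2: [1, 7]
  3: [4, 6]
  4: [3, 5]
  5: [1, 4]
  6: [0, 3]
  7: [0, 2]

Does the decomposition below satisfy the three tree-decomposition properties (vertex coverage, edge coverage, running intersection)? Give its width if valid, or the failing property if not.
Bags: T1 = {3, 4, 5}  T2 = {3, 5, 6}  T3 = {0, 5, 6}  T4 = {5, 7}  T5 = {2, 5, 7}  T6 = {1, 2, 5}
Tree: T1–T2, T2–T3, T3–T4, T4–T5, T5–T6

A tree decomposition must satisfy three properties: every vertex lies in some bag; for every edge, both endpoints lie together in some bag; and for every vertex, the bags containing it form a connected subtree. Here edge (0,7) lies in no bag, so the decomposition is invalid.

No — edge (0,7) lies in no bag.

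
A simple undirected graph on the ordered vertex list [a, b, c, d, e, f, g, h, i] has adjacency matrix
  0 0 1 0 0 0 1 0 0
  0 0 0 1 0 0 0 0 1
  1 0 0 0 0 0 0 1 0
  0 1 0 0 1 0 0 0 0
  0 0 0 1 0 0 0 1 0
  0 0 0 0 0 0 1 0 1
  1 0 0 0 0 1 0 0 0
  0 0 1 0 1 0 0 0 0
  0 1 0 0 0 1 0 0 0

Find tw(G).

A width-2 tree decomposition is:
Bags: B1 = {d, e, h}  B2 = {c, d, h}  B3 = {a, c, d}  B4 = {a, d, g}  B5 = {d, f, g}  B6 = {d, f, i}  B7 = {b, d, i}
Tree: B1–B2, B2–B3, B3–B4, B4–B5, B5–B6, B6–B7
Every bag has size at most 3, so the width is 3 − 1 = 2 and tw(G) ≤ 2. For the lower bound, G contains the cycle d–e–h–c–a–g–f–i–b–d, so G is not a forest; only forests have treewidth ≤ 1, hence tw(G) ≥ 2. Combining the bounds, tw(G) = 2.

2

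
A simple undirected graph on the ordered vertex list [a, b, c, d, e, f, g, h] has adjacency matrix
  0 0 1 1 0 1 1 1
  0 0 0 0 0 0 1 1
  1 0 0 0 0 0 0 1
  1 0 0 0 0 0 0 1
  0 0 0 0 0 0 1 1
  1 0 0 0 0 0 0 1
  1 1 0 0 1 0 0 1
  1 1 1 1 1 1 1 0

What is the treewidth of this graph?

A width-2 tree decomposition is:
Bags: B1 = {e, g, h}  B2 = {a, g, h}  B3 = {a, f, h}  B4 = {b, g, h}  B5 = {a, d, h}  B6 = {a, c, h}
Tree: B1–B2, B2–B3, B2–B4, B3–B5, B3–B6
Each bag holds 3 vertices, so the decomposition has width 2, which upper-bounds the treewidth. For the lower bound, the 3 vertices {e, g, h} are pairwise adjacent, and any tree decomposition puts a clique entirely inside one bag — forcing width ≥ 2. Hence tw(G) = 2 exactly.

2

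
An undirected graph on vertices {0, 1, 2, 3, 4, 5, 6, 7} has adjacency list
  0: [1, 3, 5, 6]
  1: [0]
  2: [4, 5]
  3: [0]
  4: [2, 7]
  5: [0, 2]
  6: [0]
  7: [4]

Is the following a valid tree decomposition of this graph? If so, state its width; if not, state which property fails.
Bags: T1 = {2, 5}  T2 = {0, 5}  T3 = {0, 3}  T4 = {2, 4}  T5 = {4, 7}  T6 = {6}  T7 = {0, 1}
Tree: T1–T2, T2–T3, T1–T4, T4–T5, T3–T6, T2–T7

A tree decomposition must satisfy three properties: every vertex lies in some bag; for every edge, both endpoints lie together in some bag; and for every vertex, the bags containing it form a connected subtree. Here edge (0,6) lies in no bag, so the decomposition is invalid.

No — edge (0,6) lies in no bag.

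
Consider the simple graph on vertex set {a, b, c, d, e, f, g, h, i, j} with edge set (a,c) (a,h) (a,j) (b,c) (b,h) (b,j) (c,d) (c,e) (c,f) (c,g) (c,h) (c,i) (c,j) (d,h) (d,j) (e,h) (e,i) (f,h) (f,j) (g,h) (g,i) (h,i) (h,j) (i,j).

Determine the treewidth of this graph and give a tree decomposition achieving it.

The largest bag has 4 vertices, giving width 3; this decomposition certifies tw(G) ≤ 3. Conversely, {c, g, h, i} is a clique of size 4, and the vertices of any clique must share a bag in every tree decomposition; so some bag has ≥ 4 vertices and tw(G) ≥ 3. Therefore the treewidth is 3.

Treewidth 3.
One such decomposition:
Bags: B1 = {c, d, h, j}  B2 = {c, h, i, j}  B3 = {c, g, h, i}  B4 = {b, c, h, j}  B5 = {c, e, h, i}  B6 = {a, c, h, j}  B7 = {c, f, h, j}
Tree: B1–B2, B2–B3, B1–B4, B3–B5, B2–B6, B2–B7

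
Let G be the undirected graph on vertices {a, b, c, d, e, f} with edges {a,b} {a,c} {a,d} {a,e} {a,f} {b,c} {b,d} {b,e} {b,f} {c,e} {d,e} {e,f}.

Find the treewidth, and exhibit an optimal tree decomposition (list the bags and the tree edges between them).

Each bag holds 4 vertices, so the decomposition has width 3, which upper-bounds the treewidth. For the lower bound, the 4 vertices {a, b, d, e} are pairwise adjacent, and any tree decomposition puts a clique entirely inside one bag — forcing width ≥ 3. The upper and lower bounds meet at 3, so that is the treewidth.

Treewidth 3.
Bags: B1 = {a, b, c, e}  B2 = {a, b, d, e}  B3 = {a, b, e, f}
Tree: B1–B2, B1–B3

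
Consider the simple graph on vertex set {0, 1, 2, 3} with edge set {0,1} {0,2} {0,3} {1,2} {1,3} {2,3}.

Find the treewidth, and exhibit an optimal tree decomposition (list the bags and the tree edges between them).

A single bag containing all 4 vertices is trivially a valid decomposition of width 3. Conversely, {0, 1, 2, 3} is a clique of size 4, and the vertices of any clique must share a bag in every tree decomposition; so some bag has ≥ 4 vertices and tw(G) ≥ 3. Combining the bounds, tw(G) = 3.

Treewidth 3.
One optimal decomposition is:
Bags: B1 = {0, 1, 2, 3}
Tree: (single bag)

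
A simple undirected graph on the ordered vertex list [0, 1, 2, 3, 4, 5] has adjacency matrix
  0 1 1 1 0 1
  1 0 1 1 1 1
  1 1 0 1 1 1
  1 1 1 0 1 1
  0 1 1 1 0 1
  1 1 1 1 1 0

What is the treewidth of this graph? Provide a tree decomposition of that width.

Every bag has size at most 5, so the width is 5 − 1 = 4 and tw(G) ≤ 4. For the lower bound, the 5 vertices {0, 1, 2, 3, 5} are pairwise adjacent, and any tree decomposition puts a clique entirely inside one bag — forcing width ≥ 4. Therefore the treewidth is 4.

Treewidth 4.
Bags: B1 = {0, 1, 2, 3, 5}  B2 = {1, 2, 3, 4, 5}
Tree: B1–B2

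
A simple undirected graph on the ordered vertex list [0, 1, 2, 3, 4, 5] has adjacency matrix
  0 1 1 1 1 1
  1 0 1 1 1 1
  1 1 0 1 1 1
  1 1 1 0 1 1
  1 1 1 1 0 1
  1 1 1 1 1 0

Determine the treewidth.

5

A width-5 tree decomposition is:
Bags: B1 = {0, 1, 2, 3, 4, 5}
Tree: (single bag)
A single bag containing all 6 vertices is trivially a valid decomposition of width 5. Conversely, {0, 1, 2, 3, 4, 5} is a clique of size 6, and the vertices of any clique must share a bag in every tree decomposition; so some bag has ≥ 6 vertices and tw(G) ≥ 5. Hence tw(G) = 5 exactly.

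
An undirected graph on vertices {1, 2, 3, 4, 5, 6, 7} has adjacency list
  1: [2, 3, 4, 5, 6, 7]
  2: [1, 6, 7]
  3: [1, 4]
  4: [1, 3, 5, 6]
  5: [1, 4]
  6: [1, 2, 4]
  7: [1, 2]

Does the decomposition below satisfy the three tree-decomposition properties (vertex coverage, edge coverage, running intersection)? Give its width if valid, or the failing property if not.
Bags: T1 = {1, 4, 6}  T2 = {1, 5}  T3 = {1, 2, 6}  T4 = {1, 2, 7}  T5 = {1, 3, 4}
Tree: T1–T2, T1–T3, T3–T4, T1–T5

A tree decomposition must satisfy three properties: every vertex lies in some bag; for every edge, both endpoints lie together in some bag; and for every vertex, the bags containing it form a connected subtree. Here edge (4,5) lies in no bag, so the decomposition is invalid.

No — edge (4,5) lies in no bag.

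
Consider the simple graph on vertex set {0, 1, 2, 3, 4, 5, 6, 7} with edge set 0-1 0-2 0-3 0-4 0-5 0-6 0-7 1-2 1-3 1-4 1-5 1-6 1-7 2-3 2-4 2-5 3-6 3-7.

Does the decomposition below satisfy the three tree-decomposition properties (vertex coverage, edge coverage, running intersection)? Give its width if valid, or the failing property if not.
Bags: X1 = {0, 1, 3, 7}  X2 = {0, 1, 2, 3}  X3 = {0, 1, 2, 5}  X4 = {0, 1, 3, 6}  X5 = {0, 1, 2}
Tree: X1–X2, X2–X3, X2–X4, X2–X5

A tree decomposition must satisfy three properties: every vertex lies in some bag; for every edge, both endpoints lie together in some bag; and for every vertex, the bags containing it form a connected subtree. Here vertex 4 appears in no bag, so the decomposition is invalid.

No — vertex 4 appears in no bag.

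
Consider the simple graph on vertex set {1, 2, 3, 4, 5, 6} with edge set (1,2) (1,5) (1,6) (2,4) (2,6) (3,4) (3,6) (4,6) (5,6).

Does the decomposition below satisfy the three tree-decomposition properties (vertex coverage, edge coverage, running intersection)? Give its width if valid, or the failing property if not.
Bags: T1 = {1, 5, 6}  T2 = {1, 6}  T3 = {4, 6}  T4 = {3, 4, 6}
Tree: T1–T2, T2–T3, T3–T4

A tree decomposition must satisfy three properties: every vertex lies in some bag; for every edge, both endpoints lie together in some bag; and for every vertex, the bags containing it form a connected subtree. Here vertex 2 appears in no bag, so the decomposition is invalid.

No — vertex 2 appears in no bag.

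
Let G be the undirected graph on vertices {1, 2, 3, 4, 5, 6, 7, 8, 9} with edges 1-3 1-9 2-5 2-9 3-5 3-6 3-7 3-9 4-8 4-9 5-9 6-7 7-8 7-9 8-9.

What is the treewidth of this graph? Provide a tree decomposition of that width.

Each bag holds 3 vertices, so the decomposition has width 2, which upper-bounds the treewidth. Conversely, {4, 8, 9} is a clique of size 3, and the vertices of any clique must share a bag in every tree decomposition; so some bag has ≥ 3 vertices and tw(G) ≥ 2. Hence tw(G) = 2 exactly.

Treewidth 2.
One optimal decomposition is:
Bags: B1 = {3, 7, 9}  B2 = {7, 8, 9}  B3 = {4, 8, 9}  B4 = {1, 3, 9}  B5 = {3, 5, 9}  B6 = {3, 6, 7}  B7 = {2, 5, 9}
Tree: B1–B2, B2–B3, B1–B4, B1–B5, B1–B6, B5–B7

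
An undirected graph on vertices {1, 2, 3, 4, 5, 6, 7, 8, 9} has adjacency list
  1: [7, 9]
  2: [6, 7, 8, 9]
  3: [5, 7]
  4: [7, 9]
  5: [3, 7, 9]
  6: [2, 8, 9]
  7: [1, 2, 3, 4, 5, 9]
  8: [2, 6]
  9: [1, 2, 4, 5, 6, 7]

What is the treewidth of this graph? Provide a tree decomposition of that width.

Every bag has size at most 3, so the width is 3 − 1 = 2 and tw(G) ≤ 2. Conversely, {2, 6, 8} is a clique of size 3, and the vertices of any clique must share a bag in every tree decomposition; so some bag has ≥ 3 vertices and tw(G) ≥ 2. Therefore the treewidth is 2.

Treewidth 2.
One optimal decomposition is:
Bags: B1 = {4, 7, 9}  B2 = {5, 7, 9}  B3 = {2, 7, 9}  B4 = {3, 5, 7}  B5 = {2, 6, 9}  B6 = {2, 6, 8}  B7 = {1, 7, 9}
Tree: B1–B2, B2–B3, B2–B4, B3–B5, B5–B6, B2–B7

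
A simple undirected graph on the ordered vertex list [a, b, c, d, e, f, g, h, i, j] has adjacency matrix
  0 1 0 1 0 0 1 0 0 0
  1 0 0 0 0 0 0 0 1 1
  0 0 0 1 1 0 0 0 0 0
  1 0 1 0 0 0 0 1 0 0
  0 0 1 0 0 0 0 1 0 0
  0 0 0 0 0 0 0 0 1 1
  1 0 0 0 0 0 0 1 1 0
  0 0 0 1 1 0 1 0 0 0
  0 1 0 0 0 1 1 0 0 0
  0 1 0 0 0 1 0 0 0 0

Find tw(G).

A width-2 tree decomposition is:
Bags: B1 = {c, e, h}  B2 = {c, d, h}  B3 = {d, g, h}  B4 = {a, d, g}  B5 = {a, g, i}  B6 = {a, b, i}  B7 = {b, f, i}  B8 = {b, f, j}
Tree: B1–B2, B2–B3, B3–B4, B4–B5, B5–B6, B6–B7, B7–B8
Each bag holds 3 vertices, so the decomposition has width 2, which upper-bounds the treewidth. For the lower bound, G contains the cycle e–c–d–h–e, so G is not a forest; only forests have treewidth ≤ 1, hence tw(G) ≥ 2. Combining the bounds, tw(G) = 2.

2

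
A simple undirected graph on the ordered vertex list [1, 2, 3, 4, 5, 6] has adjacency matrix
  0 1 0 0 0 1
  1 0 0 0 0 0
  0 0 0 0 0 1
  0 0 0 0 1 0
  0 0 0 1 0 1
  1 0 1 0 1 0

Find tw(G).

1

A width-1 tree decomposition is:
Bags: B1 = {3, 6}  B2 = {5, 6}  B3 = {1, 6}  B4 = {1, 2}  B5 = {4, 5}
Tree: B1–B2, B2–B3, B3–B4, B2–B5
Each bag holds 2 vertices, so the decomposition has width 1, which upper-bounds the treewidth. Since G has at least one edge (e.g. 3–6), it is not an edgeless graph, so tw(G) ≥ 1. The upper and lower bounds meet at 1, so that is the treewidth.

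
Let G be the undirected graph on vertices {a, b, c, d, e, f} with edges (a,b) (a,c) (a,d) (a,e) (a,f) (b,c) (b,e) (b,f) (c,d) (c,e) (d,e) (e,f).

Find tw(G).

A width-3 tree decomposition is:
Bags: B1 = {a, c, d, e}  B2 = {a, b, c, e}  B3 = {a, b, e, f}
Tree: B1–B2, B2–B3
Each bag holds 4 vertices, so the decomposition has width 3, which upper-bounds the treewidth. On the other hand G contains the 4-clique {a, c, d, e}. A clique must lie in a single bag of any decomposition, so no decomposition can have width below 3. The upper and lower bounds meet at 3, so that is the treewidth.

3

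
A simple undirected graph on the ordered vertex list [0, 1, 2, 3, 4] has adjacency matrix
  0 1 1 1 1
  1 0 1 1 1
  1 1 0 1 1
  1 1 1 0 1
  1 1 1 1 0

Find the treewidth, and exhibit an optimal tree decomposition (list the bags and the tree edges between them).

Treewidth 4.
One optimal decomposition is:
Bags: B1 = {0, 1, 2, 3, 4}
Tree: (single bag)

A single bag containing all 5 vertices is trivially a valid decomposition of width 4. For the lower bound, the 5 vertices {0, 1, 2, 3, 4} are pairwise adjacent, and any tree decomposition puts a clique entirely inside one bag — forcing width ≥ 4. Hence tw(G) = 4 exactly.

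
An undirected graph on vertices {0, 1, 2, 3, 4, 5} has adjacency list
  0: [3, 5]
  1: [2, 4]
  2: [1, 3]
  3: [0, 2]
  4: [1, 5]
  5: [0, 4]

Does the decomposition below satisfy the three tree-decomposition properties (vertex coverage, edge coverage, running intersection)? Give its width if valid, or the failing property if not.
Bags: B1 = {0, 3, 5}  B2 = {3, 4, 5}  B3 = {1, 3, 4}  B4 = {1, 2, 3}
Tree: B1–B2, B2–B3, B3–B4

Checking the three conditions: (i) the bags cover all of {0, 1, 2, 3, 4, 5}; (ii) for each edge, some bag contains both endpoints; (iii) the bags containing any fixed vertex form a subtree. All hold, so the decomposition is valid with width 3 − 1 = 2.

Yes; width 2.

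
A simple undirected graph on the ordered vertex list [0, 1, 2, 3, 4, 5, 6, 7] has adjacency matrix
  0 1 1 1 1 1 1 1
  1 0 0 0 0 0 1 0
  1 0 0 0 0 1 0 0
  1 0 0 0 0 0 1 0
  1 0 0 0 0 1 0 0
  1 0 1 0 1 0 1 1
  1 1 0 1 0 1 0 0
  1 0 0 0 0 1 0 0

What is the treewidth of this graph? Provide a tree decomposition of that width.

Every bag has size at most 3, so the width is 3 − 1 = 2 and tw(G) ≤ 2. On the other hand G contains the 3-clique {0, 1, 6}. A clique must lie in a single bag of any decomposition, so no decomposition can have width below 2. Hence tw(G) = 2 exactly.

Treewidth 2.
Bags: B1 = {0, 5, 7}  B2 = {0, 5, 6}  B3 = {0, 1, 6}  B4 = {0, 4, 5}  B5 = {0, 2, 5}  B6 = {0, 3, 6}
Tree: B1–B2, B2–B3, B1–B4, B1–B5, B3–B6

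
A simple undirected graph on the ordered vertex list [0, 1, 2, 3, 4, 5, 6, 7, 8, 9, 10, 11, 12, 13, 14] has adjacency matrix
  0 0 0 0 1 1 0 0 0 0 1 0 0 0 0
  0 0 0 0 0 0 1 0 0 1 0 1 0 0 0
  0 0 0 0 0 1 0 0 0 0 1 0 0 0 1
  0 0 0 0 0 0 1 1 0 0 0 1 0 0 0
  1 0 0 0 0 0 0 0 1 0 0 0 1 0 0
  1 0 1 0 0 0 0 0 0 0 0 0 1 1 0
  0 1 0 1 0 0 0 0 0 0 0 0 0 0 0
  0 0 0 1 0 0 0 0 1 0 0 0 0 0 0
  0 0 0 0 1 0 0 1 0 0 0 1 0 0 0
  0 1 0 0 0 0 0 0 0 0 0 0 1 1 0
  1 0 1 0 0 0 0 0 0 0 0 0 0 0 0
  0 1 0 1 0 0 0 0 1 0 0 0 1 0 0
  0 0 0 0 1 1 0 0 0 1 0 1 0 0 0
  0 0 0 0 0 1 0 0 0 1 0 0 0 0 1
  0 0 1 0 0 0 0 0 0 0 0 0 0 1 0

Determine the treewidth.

A width-3 tree decomposition is:
Bags: B1 = {2, 10, 13, 14}  B2 = {2, 5, 10, 13}  B3 = {0, 5, 10, 13}  B4 = {0, 5, 9, 13}  B5 = {0, 5, 9, 12}  B6 = {0, 4, 9, 12}  B7 = {1, 4, 9, 12}  B8 = {1, 4, 11, 12}  B9 = {1, 4, 8, 11}  B10 = {1, 6, 8, 11}  B11 = {3, 6, 8, 11}  B12 = {3, 6, 7, 8}
Tree: B1–B2, B2–B3, B3–B4, B4–B5, B5–B6, B6–B7, B7–B8, B8–B9, B9–B10, B10–B11, B11–B12
Each bag holds 4 vertices, so the decomposition has width 3, which upper-bounds the treewidth. For the lower bound: the 4 vertex sets {2,10,14}, {13}, {5}, {0,4,9,12} are disjoint, each induces a connected subgraph, and every pair is joined by at least one edge of G. Contracting each set to a single vertex therefore yields K_{4} as a minor, and since treewidth is minor-monotone, tw(G) ≥ tw(K_{4}) = 3. Therefore the treewidth is 3.

3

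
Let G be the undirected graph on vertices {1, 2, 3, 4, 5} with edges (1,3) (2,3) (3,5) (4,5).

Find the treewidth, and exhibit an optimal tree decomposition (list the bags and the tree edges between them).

The largest bag has 2 vertices, giving width 1; this decomposition certifies tw(G) ≤ 1. G has an edge, so its treewidth is at least 1. The upper and lower bounds meet at 1, so that is the treewidth.

Treewidth 1.
Bags: B1 = {3, 5}  B2 = {2, 3}  B3 = {1, 3}  B4 = {4, 5}
Tree: B1–B2, B1–B3, B1–B4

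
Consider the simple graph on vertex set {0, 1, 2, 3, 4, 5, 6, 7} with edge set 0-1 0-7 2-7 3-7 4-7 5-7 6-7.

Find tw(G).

1

A width-1 tree decomposition is:
Bags: B1 = {5, 7}  B2 = {2, 7}  B3 = {0, 7}  B4 = {6, 7}  B5 = {3, 7}  B6 = {0, 1}  B7 = {4, 7}
Tree: B1–B2, B1–B3, B1–B4, B3–B5, B3–B6, B4–B7
The largest bag has 2 vertices, giving width 1; this decomposition certifies tw(G) ≤ 1. Since G has at least one edge (e.g. 5–7), it is not an edgeless graph, so tw(G) ≥ 1. Therefore the treewidth is 1.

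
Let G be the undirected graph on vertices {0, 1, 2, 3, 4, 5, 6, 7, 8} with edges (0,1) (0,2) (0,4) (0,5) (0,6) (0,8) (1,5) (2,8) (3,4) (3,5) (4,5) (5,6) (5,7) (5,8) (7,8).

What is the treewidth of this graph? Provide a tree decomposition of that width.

Every bag has size at most 3, so the width is 3 − 1 = 2 and tw(G) ≤ 2. For the lower bound, the 3 vertices {0, 2, 8} are pairwise adjacent, and any tree decomposition puts a clique entirely inside one bag — forcing width ≥ 2. The upper and lower bounds meet at 2, so that is the treewidth.

Treewidth 2.
One such decomposition:
Bags: B1 = {5, 7, 8}  B2 = {0, 5, 8}  B3 = {0, 2, 8}  B4 = {0, 5, 6}  B5 = {0, 1, 5}  B6 = {0, 4, 5}  B7 = {3, 4, 5}
Tree: B1–B2, B2–B3, B2–B4, B4–B5, B5–B6, B6–B7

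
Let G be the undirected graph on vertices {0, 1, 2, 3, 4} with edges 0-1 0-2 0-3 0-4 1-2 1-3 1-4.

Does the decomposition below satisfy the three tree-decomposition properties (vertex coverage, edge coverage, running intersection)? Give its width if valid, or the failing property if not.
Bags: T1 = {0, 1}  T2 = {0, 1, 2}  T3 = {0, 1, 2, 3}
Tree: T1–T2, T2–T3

A tree decomposition must satisfy three properties: every vertex lies in some bag; for every edge, both endpoints lie together in some bag; and for every vertex, the bags containing it form a connected subtree. Here vertex 4 appears in no bag, so the decomposition is invalid.

No — vertex 4 appears in no bag.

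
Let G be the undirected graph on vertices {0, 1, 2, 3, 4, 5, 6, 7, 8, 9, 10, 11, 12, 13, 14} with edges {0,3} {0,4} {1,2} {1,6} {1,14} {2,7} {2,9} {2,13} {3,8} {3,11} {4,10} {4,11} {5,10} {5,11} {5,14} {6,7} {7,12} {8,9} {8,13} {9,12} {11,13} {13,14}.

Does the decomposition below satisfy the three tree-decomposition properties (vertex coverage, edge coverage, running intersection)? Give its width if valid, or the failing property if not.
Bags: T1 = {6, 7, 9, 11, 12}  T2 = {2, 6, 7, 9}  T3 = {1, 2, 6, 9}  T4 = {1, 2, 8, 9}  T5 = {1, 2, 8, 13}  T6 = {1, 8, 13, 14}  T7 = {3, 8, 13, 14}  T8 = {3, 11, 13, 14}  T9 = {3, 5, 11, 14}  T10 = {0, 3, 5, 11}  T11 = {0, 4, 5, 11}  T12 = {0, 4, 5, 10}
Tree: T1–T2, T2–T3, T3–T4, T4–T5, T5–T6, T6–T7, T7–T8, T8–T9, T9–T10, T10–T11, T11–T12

A tree decomposition must satisfy three properties: every vertex lies in some bag; for every edge, both endpoints lie together in some bag; and for every vertex, the bags containing it form a connected subtree. Here bags containing vertex 11 are not connected in the tree, so the decomposition is invalid.

No — bags containing vertex 11 are not connected in the tree.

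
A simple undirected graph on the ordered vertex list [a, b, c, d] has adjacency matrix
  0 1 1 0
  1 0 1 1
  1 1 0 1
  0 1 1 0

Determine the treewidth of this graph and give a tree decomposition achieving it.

Treewidth 2.
One such decomposition:
Bags: B1 = {a, b, c}  B2 = {b, c, d}
Tree: B1–B2

Each bag holds 3 vertices, so the decomposition has width 2, which upper-bounds the treewidth. For the lower bound, the 3 vertices {b, c, d} are pairwise adjacent, and any tree decomposition puts a clique entirely inside one bag — forcing width ≥ 2. Hence tw(G) = 2 exactly.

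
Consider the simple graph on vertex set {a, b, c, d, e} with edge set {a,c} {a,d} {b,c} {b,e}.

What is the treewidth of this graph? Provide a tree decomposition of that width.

Treewidth 1.
One optimal decomposition is:
Bags: B1 = {b, e}  B2 = {b, c}  B3 = {a, c}  B4 = {a, d}
Tree: B1–B2, B2–B3, B3–B4

Each bag holds 2 vertices, so the decomposition has width 1, which upper-bounds the treewidth. G has an edge, so its treewidth is at least 1. Hence tw(G) = 1 exactly.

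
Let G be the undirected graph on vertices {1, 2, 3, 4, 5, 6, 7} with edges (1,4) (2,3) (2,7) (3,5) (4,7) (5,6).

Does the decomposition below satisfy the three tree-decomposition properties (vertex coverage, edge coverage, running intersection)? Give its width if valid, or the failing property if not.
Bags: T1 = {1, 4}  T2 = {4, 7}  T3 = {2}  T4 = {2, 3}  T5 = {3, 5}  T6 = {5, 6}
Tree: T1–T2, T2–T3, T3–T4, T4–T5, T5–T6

A tree decomposition must satisfy three properties: every vertex lies in some bag; for every edge, both endpoints lie together in some bag; and for every vertex, the bags containing it form a connected subtree. Here edge (7,2) lies in no bag, so the decomposition is invalid.

No — edge (7,2) lies in no bag.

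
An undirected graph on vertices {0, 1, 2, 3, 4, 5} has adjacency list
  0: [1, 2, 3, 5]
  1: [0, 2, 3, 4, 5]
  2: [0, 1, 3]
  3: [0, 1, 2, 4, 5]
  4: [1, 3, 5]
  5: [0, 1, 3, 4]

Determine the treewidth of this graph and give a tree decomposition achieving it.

Every bag has size at most 4, so the width is 4 − 1 = 3 and tw(G) ≤ 3. For the lower bound, the 4 vertices {0, 1, 2, 3} are pairwise adjacent, and any tree decomposition puts a clique entirely inside one bag — forcing width ≥ 3. The upper and lower bounds meet at 3, so that is the treewidth.

Treewidth 3.
One such decomposition:
Bags: B1 = {0, 1, 3, 5}  B2 = {0, 1, 2, 3}  B3 = {1, 3, 4, 5}
Tree: B1–B2, B1–B3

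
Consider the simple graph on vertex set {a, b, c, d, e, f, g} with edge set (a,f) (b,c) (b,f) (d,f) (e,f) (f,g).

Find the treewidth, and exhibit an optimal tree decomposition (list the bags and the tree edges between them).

The largest bag has 2 vertices, giving width 1; this decomposition certifies tw(G) ≤ 1. Since G has at least one edge (e.g. b–f), it is not an edgeless graph, so tw(G) ≥ 1. Combining the bounds, tw(G) = 1.

Treewidth 1.
One optimal decomposition is:
Bags: B1 = {b, f}  B2 = {d, f}  B3 = {a, f}  B4 = {e, f}  B5 = {f, g}  B6 = {b, c}
Tree: B1–B2, B1–B3, B3–B4, B1–B5, B1–B6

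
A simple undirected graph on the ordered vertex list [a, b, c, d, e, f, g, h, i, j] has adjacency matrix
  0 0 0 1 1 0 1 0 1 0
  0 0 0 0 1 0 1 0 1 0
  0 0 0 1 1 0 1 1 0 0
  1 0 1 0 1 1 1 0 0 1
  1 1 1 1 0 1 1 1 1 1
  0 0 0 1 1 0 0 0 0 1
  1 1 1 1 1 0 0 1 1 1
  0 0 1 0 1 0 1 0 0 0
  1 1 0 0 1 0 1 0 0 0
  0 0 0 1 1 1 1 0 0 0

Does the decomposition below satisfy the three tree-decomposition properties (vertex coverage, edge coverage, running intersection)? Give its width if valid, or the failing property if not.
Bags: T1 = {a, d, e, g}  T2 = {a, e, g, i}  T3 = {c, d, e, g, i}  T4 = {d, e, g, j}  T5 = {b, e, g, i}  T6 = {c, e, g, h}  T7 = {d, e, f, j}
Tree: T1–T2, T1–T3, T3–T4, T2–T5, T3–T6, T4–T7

No — bags containing vertex i are not connected in the tree.

A tree decomposition must satisfy three properties: every vertex lies in some bag; for every edge, both endpoints lie together in some bag; and for every vertex, the bags containing it form a connected subtree. Here bags containing vertex i are not connected in the tree, so the decomposition is invalid.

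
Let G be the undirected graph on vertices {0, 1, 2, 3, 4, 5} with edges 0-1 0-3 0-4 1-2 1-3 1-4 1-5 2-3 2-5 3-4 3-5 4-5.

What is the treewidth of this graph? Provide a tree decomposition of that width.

Each bag holds 4 vertices, so the decomposition has width 3, which upper-bounds the treewidth. On the other hand G contains the 4-clique {1, 2, 3, 5}. A clique must lie in a single bag of any decomposition, so no decomposition can have width below 3. Therefore the treewidth is 3.

Treewidth 3.
Bags: B1 = {1, 2, 3, 5}  B2 = {1, 3, 4, 5}  B3 = {0, 1, 3, 4}
Tree: B1–B2, B2–B3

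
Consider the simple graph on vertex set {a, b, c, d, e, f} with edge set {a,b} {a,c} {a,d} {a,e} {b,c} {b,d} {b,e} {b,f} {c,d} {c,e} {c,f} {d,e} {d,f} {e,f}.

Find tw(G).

4

A width-4 tree decomposition is:
Bags: B1 = {b, c, d, e, f}  B2 = {a, b, c, d, e}
Tree: B1–B2
Each bag holds 5 vertices, so the decomposition has width 4, which upper-bounds the treewidth. On the other hand G contains the 5-clique {b, c, d, e, f}. A clique must lie in a single bag of any decomposition, so no decomposition can have width below 4. The upper and lower bounds meet at 4, so that is the treewidth.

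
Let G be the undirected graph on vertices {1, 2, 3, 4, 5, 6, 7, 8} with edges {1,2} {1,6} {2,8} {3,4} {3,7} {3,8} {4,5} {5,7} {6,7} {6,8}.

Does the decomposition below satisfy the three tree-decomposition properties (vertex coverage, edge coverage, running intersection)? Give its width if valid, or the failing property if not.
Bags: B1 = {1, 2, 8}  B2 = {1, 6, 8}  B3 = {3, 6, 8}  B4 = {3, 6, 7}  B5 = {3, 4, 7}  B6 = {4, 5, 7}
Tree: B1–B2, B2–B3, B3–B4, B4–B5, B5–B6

Yes; width 2.

Every vertex of G appears in some bag (union = {1, 2, 3, 4, 5, 6, 7, 8}); every edge is covered by a bag; and for each vertex v the set of bags containing v is connected in the bag tree. The decomposition is therefore valid. The largest bag has 3 vertices, so the width is 2.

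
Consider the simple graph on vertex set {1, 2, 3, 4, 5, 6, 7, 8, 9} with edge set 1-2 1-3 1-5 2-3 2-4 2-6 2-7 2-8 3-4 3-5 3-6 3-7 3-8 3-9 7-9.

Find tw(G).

A width-2 tree decomposition is:
Bags: B1 = {2, 3, 6}  B2 = {2, 3, 4}  B3 = {2, 3, 7}  B4 = {3, 7, 9}  B5 = {1, 2, 3}  B6 = {1, 3, 5}  B7 = {2, 3, 8}
Tree: B1–B2, B1–B3, B3–B4, B1–B5, B5–B6, B5–B7
Every bag has size at most 3, so the width is 3 − 1 = 2 and tw(G) ≤ 2. Conversely, {3, 7, 9} is a clique of size 3, and the vertices of any clique must share a bag in every tree decomposition; so some bag has ≥ 3 vertices and tw(G) ≥ 2. Hence tw(G) = 2 exactly.

2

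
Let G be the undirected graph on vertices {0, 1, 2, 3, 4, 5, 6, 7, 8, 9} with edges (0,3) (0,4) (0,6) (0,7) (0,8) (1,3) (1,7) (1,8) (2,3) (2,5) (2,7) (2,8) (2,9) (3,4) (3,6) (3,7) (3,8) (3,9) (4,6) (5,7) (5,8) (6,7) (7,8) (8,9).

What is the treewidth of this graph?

3

A width-3 tree decomposition is:
Bags: B1 = {1, 3, 7, 8}  B2 = {0, 3, 7, 8}  B3 = {2, 3, 7, 8}  B4 = {0, 3, 6, 7}  B5 = {2, 3, 8, 9}  B6 = {0, 3, 4, 6}  B7 = {2, 5, 7, 8}
Tree: B1–B2, B1–B3, B2–B4, B3–B5, B4–B6, B3–B7
Every bag has size at most 4, so the width is 4 − 1 = 3 and tw(G) ≤ 3. On the other hand G contains the 4-clique {2, 3, 8, 9}. A clique must lie in a single bag of any decomposition, so no decomposition can have width below 3. Therefore the treewidth is 3.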